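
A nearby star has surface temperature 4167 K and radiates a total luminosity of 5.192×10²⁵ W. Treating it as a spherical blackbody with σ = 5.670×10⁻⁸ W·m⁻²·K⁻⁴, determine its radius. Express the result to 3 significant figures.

R ≈ 4.92×10⁸ m

L = 4πR²σT⁴ ⇒ R = √(L/(4πσT⁴)).
σT⁴ = 1.70953×10⁷ W/m², so R = √(5.192×10²⁵/(4π×1.70953×10⁷)) = 4.92×10⁸ m.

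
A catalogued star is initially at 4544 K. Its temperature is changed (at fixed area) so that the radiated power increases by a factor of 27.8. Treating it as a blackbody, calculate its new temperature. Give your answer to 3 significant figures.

T₂ ≈ 1.04×10⁴ K

P ∝ T⁴, so T₂/T₁ = (P₂/P₁)^(1/4) = (27.8)^(1/4) = 2.29621.
T₂ = 4544 × 2.29621 = 1.04×10⁴ K.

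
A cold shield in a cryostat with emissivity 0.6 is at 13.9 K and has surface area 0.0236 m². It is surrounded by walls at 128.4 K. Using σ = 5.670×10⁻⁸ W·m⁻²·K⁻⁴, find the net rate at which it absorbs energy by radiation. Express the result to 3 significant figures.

Net gain ≈ 0.218 W

Area A = 0.0236 m².
Net radiated power P_net = εσA(T⁴ − T₀⁴) = 0.6×5.670×10⁻⁸×0.0236×(13.9⁴ − 128.4⁴).
T⁴ − T₀⁴ = 37330.1 − 2.71807×10⁸ = -2.71770×10⁸ K⁴, so P_net = -0.218 W — negative, meaning a net gain of 0.218 W.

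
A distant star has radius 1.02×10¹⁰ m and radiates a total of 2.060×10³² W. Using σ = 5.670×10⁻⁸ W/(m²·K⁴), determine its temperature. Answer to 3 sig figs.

Surface area A = 4πR² = 4π(1.02×10¹⁰ m)² = 1.30741×10²¹ m².
P = σAT⁴ ⇒ T = (P/(σA))^(1/4) = (2.060×10³²/(5.670×10⁻⁸×1.30741×10²¹))^(1/4) = 4.08×10⁴ K.

T ≈ 4.08×10⁴ K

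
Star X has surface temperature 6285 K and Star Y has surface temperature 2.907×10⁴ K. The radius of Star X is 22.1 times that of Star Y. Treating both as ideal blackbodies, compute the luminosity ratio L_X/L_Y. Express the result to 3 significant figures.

L ∝ R²T⁴, so L_X/L_Y = (R_X/R_Y)²(T_X/T_Y)⁴ = (22.1)² × (6285/2.907×10⁴)⁴ = 488.41 × 2.18495×10⁻³ = 1.07.

L_X/L_Y ≈ 1.07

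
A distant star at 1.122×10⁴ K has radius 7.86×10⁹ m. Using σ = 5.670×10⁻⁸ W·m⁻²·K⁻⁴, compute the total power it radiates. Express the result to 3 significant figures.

P ≈ 6.98×10²⁹ W

Surface area A = 4πR² = 4π(7.86×10⁹ m)² = 7.76345×10²⁰ m².
P = σAT⁴ = 5.670×10⁻⁸ × 7.76345×10²⁰ × (1.122×10⁴)⁴ = 6.98×10²⁹ W.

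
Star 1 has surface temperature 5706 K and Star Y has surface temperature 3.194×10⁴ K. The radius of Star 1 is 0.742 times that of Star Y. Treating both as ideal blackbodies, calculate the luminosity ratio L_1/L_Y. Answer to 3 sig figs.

L_1/L_Y ≈ 5.61×10⁻⁴

L ∝ R²T⁴, so L_1/L_Y = (R_1/R_Y)²(T_1/T_Y)⁴ = (0.742)² × (5706/3.194×10⁴)⁴ = 0.550564 × 1.01856×10⁻³ = 5.61×10⁻⁴.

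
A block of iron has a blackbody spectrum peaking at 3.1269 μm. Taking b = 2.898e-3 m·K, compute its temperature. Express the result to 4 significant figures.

Wien's law gives T = b/λ_max = (2.898×10⁻³ m·K)/(3.1269×10⁻⁶ m) = 926.8 K.

T ≈ 926.8 K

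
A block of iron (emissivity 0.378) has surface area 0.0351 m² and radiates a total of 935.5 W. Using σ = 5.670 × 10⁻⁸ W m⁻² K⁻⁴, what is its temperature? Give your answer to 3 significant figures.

T ≈ 1.06×10³ K

Area A = 0.0351 m².
P = εσAT⁴ ⇒ T = (P/(εσA))^(1/4) = (935.5/(0.378×5.670×10⁻⁸×0.0351))^(1/4) = 1.06×10³ K.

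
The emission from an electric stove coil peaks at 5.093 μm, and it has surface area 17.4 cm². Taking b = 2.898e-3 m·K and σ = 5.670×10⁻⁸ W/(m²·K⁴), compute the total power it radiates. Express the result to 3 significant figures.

Wien's law: T = b/λ_max = 2.898×10⁻³/5.093×10⁻⁶ = 569.016 K.
Area A = 17.4 cm² = 1.74×10⁻³ m².
Then P = σAT⁴ = 5.670×10⁻⁸×1.74×10⁻³×(569.016)⁴ = 10.3 W.

P ≈ 10.3 W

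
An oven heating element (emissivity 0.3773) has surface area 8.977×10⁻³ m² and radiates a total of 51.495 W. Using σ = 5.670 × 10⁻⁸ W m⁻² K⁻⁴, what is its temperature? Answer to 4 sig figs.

Area A = 8.977×10⁻³ m².
P = εσAT⁴ ⇒ T = (P/(εσA))^(1/4) = (51.495/(0.3773×5.670×10⁻⁸×8.977×10⁻³))^(1/4) = 719.6 K.

T ≈ 719.6 K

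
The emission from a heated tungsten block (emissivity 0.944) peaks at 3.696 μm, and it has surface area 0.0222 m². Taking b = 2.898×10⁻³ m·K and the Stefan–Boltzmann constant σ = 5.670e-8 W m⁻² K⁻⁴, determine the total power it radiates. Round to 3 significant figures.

Wien's law: T = b/λ_max = 2.898×10⁻³/3.696×10⁻⁶ = 784.091 K.
Area A = 0.0222 m².
Then P = εσAT⁴ = 0.944×5.670×10⁻⁸×0.0222×(784.091)⁴ = 449 W.

P ≈ 449 W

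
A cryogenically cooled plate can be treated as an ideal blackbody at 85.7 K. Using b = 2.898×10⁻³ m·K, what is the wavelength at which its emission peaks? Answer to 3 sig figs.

Wien's displacement law: λ_max = b/T = (2.898×10⁻³ m·K)/(85.7 K) = 3.382×10⁻⁵ m.
That is 33.8 μm, in the infrared range.

λ_max ≈ 33.8 μm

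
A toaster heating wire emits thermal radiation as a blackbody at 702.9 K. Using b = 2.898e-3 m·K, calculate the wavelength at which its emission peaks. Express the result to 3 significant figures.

λ_max ≈ 4.12 μm

Wien's displacement law: λ_max = b/T = (2.898×10⁻³ m·K)/(702.9 K) = 4.123×10⁻⁶ m.
That is 4.12 μm, in the infrared range.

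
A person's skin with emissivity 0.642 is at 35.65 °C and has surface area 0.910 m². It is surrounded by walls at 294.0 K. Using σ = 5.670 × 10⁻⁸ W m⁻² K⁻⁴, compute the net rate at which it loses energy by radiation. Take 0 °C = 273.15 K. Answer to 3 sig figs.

Net loss ≈ 53.7 W

T = 35.65 °C + 273.15 = 308.80 K.
Area A = 0.910 m².
Net radiated power P_net = εσA(T⁴ − T₀⁴) = 0.642×5.670×10⁻⁸×0.910×(308.80⁴ − 294.0⁴).
T⁴ − T₀⁴ = 9.09304×10⁹ − 7.47118×10⁹ = 1.62186×10⁹ K⁴, so P_net = 53.7 W.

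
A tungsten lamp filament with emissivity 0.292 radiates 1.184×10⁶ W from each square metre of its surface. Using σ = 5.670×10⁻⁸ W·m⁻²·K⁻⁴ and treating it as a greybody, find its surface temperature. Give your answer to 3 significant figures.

I = εσT⁴, so T = (I/εσ)^(1/4) = (1.184×10⁶/(0.292×5.670×10⁻⁸))^(1/4) = 2.91×10³ K.

T ≈ 2.91×10³ K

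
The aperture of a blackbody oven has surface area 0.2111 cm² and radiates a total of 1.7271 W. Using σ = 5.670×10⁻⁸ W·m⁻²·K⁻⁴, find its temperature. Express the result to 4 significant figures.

Area A = 0.2111 cm² = 2.111×10⁻⁵ m².
P = σAT⁴ ⇒ T = (P/(σA))^(1/4) = (1.7271/(5.670×10⁻⁸×2.111×10⁻⁵))^(1/4) = 1096 K.

T ≈ 1096 K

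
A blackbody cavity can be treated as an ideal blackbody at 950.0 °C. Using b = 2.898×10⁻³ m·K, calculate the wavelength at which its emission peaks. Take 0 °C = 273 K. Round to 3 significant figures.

λ_max ≈ 2.37 μm

T = 950.0 °C + 273 = 1223.0 K.
Wien's displacement law: λ_max = b/T = (2.898×10⁻³ m·K)/(1223.0 K) = 2.370×10⁻⁶ m.
That is 2.37 μm, in the infrared range.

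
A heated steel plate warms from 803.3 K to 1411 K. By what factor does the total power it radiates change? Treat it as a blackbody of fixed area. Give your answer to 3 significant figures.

P₂/P₁ ≈ 9.52

P ∝ T⁴, so P₂/P₁ = (T₂/T₁)⁴ = (1411/803.3)⁴ = (1.75650)⁴ = 9.52.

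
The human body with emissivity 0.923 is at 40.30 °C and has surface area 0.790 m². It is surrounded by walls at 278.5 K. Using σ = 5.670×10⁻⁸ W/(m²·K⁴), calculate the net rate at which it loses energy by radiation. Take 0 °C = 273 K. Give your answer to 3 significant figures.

T = 40.30 °C + 273 = 313.30 K.
Area A = 0.790 m².
Net radiated power P_net = εσA(T⁴ − T₀⁴) = 0.923×5.670×10⁻⁸×0.790×(313.30⁴ − 278.5⁴).
T⁴ − T₀⁴ = 9.63478×10⁹ − 6.01590×10⁹ = 3.61888×10⁹ K⁴, so P_net = 150 W.

Net loss ≈ 150 W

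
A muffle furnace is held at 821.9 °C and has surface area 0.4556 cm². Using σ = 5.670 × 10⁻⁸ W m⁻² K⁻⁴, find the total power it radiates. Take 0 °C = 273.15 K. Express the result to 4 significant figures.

P ≈ 3.715 W

T = 821.9 °C + 273.15 = 1095.05 K.
Area A = 0.4556 cm² = 4.556×10⁻⁵ m².
P = σAT⁴ = 5.670×10⁻⁸ × 4.556×10⁻⁵ × (1095.05)⁴ = 3.715 W.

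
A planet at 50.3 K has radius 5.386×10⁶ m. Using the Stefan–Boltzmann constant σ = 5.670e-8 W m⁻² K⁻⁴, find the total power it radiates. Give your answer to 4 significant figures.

P ≈ 1.323×10¹⁴ W

Surface area A = 4πR² = 4π(5.386×10⁶ m)² = 3.64538×10¹⁴ m².
P = σAT⁴ = 5.670×10⁻⁸ × 3.64538×10¹⁴ × (50.3)⁴ = 1.323×10¹⁴ W.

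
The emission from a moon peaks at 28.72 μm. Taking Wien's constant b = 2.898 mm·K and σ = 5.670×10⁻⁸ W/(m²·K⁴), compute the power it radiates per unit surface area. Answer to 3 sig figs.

I ≈ 5.88 W/m²

Wien's law: T = b/λ_max = 2.898×10⁻³/2.872×10⁻⁵ = 100.905 K.
Then I = σT⁴ = 5.670×10⁻⁸×(100.905)⁴ = 5.88 W/m².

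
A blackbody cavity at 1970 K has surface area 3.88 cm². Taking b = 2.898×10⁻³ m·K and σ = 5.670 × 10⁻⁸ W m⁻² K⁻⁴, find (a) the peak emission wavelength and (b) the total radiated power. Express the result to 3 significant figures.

(a) λ_max = b/T = 2.898×10⁻³/1970 = 1.471×10⁻⁶ m = 1.47 μm.
Area A = 3.88 cm² = 3.88×10⁻⁴ m².
(b) P = σAT⁴ = 5.670×10⁻⁸×3.88×10⁻⁴×(1970)⁴ = 331 W.

λ_max ≈ 1.47 μm; P ≈ 331 W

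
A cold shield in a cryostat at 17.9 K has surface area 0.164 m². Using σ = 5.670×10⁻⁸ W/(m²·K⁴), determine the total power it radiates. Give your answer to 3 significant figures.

Area A = 0.164 m².
P = σAT⁴ = 5.670×10⁻⁸ × 0.164 × (17.9)⁴ = 9.55×10⁻⁴ W.

P ≈ 9.55×10⁻⁴ W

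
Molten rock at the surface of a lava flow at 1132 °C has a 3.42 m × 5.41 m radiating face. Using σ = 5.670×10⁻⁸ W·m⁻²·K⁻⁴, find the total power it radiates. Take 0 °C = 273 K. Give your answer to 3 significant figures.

T = 1132 °C + 273 = 1405 K.
Area A = 3.42 × 5.41 = 18.5022 m².
P = σAT⁴ = 5.670×10⁻⁸ × 18.5022 × (1405)⁴ = 4.09×10⁶ W.

P ≈ 4.09×10⁶ W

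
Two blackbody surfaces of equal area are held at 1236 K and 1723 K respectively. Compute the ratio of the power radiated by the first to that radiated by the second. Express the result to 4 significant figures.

With equal areas, P₁/P₂ = (T₁/T₂)⁴ = (1236/1723)⁴ = 0.2648.

P₁/P₂ ≈ 0.2648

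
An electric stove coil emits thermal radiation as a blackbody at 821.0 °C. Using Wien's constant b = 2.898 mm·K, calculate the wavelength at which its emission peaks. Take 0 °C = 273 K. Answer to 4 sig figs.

T = 821.0 °C + 273 = 1094.0 K.
Wien's displacement law: λ_max = b/T = (2.898×10⁻³ m·K)/(1094.0 K) = 2.6490×10⁻⁶ m.
That is 2.649 μm, in the infrared range.

λ_max ≈ 2.649 μm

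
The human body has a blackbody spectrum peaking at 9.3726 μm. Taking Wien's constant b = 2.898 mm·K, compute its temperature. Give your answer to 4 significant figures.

T ≈ 309.2 K

Wien's law gives T = b/λ_max = (2.898×10⁻³ m·K)/(9.3726×10⁻⁶ m) = 309.2 K.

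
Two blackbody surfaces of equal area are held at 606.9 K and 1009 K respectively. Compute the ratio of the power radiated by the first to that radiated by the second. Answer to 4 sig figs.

P₁/P₂ ≈ 0.1309

With equal areas, P₁/P₂ = (T₁/T₂)⁴ = (606.9/1009)⁴ = 0.1309.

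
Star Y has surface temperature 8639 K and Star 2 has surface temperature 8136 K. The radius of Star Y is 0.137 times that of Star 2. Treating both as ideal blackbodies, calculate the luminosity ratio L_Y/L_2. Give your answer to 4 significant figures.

L_Y/L_2 ≈ 0.02386

L ∝ R²T⁴, so L_Y/L_2 = (R_Y/R_2)²(T_Y/T_2)⁴ = (0.137)² × (8639/8136)⁴ = 0.018769 × 1.27119 = 0.02386.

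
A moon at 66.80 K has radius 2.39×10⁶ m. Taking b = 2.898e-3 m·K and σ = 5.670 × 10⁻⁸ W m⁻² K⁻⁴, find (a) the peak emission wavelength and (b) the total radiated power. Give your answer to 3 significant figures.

λ_max ≈ 43.4 μm; P ≈ 8.10×10¹³ W

(a) λ_max = b/T = 2.898×10⁻³/66.80 = 4.338×10⁻⁵ m = 43.4 μm.
Surface area A = 4πR² = 4π(2.39×10⁶ m)² = 7.17804×10¹³ m².
(b) P = σAT⁴ = 5.670×10⁻⁸×7.17804×10¹³×(66.80)⁴ = 8.10×10¹³ W.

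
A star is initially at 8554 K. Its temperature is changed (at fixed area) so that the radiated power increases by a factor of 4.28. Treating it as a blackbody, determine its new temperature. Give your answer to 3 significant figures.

T₂ ≈ 1.23×10⁴ K

P ∝ T⁴, so T₂/T₁ = (P₂/P₁)^(1/4) = (4.28)^(1/4) = 1.43834.
T₂ = 8554 × 1.43834 = 1.23×10⁴ K.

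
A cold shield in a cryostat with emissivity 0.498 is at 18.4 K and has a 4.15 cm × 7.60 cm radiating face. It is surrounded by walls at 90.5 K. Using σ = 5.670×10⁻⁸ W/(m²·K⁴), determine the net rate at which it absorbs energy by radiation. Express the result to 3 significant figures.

Net gain ≈ 5.96×10⁻³ W

Area A = 0.0415 × 0.0760 = 3.154×10⁻³ m².
Net radiated power P_net = εσA(T⁴ − T₀⁴) = 0.498×5.670×10⁻⁸×3.154×10⁻³×(18.4⁴ − 90.5⁴).
T⁴ − T₀⁴ = 1.14623×10⁵ − 6.70802×10⁷ = -6.69656×10⁷ K⁴, so P_net = -5.96×10⁻³ W — negative, meaning a net gain of 5.96×10⁻³ W.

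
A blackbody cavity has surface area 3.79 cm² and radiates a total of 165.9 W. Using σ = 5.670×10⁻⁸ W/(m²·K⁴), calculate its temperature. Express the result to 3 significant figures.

Area A = 3.79 cm² = 3.79×10⁻⁴ m².
P = σAT⁴ ⇒ T = (P/(σA))^(1/4) = (165.9/(5.670×10⁻⁸×3.79×10⁻⁴))^(1/4) = 1.67×10³ K.

T ≈ 1.67×10³ K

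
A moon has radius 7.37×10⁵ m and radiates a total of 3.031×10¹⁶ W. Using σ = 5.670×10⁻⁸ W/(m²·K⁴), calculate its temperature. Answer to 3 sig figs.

T ≈ 529 K

Surface area A = 4πR² = 4π(7.37×10⁵ m)² = 6.82566×10¹² m².
P = σAT⁴ ⇒ T = (P/(σA))^(1/4) = (3.031×10¹⁶/(5.670×10⁻⁸×6.82566×10¹²))^(1/4) = 529 K.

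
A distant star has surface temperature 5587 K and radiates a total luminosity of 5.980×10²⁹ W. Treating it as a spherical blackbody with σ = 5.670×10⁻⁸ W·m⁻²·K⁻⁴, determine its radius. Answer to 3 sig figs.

R ≈ 2.93×10¹⁰ m

L = 4πR²σT⁴ ⇒ R = √(L/(4πσT⁴)).
σT⁴ = 5.52456×10⁷ W/m², so R = √(5.980×10²⁹/(4π×5.52456×10⁷)) = 2.93×10¹⁰ m.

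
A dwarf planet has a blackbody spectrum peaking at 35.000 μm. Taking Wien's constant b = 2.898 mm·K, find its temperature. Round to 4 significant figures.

T ≈ 82.80 K

Wien's law gives T = b/λ_max = (2.898×10⁻³ m·K)/(3.5000×10⁻⁵ m) = 82.80 K.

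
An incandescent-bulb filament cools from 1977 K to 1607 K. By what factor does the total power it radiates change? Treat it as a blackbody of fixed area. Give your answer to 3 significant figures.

P₂/P₁ ≈ 0.437

P ∝ T⁴, so P₂/P₁ = (T₂/T₁)⁴ = (1607/1977)⁴ = (0.812848)⁴ = 0.437.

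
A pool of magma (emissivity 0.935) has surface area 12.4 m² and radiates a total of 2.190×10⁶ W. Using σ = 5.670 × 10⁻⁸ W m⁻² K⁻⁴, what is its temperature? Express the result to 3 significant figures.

T ≈ 1.35×10³ K

Area A = 12.4 m².
P = εσAT⁴ ⇒ T = (P/(εσA))^(1/4) = (2.190×10⁶/(0.935×5.670×10⁻⁸×12.4))^(1/4) = 1.35×10³ K.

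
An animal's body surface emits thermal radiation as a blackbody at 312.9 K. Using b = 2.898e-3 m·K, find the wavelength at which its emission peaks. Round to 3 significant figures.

λ_max ≈ 9.26 μm

Wien's displacement law: λ_max = b/T = (2.898×10⁻³ m·K)/(312.9 K) = 9.262×10⁻⁶ m.
That is 9.26 μm, in the infrared range.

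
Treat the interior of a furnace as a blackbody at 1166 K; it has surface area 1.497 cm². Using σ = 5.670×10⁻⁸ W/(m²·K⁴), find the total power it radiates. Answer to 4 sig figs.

Area A = 1.497 cm² = 1.497×10⁻⁴ m².
P = σAT⁴ = 5.670×10⁻⁸ × 1.497×10⁻⁴ × (1166)⁴ = 15.69 W.

P ≈ 15.69 W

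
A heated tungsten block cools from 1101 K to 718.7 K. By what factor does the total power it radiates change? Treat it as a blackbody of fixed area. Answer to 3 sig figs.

P₂/P₁ ≈ 0.182

P ∝ T⁴, so P₂/P₁ = (T₂/T₁)⁴ = (718.7/1101)⁴ = (0.652770)⁴ = 0.182.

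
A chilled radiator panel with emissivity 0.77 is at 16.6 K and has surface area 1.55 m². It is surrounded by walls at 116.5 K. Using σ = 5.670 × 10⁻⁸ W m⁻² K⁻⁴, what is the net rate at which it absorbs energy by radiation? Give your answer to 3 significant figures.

Net gain ≈ 12.5 W

Area A = 1.55 m².
Net radiated power P_net = εσA(T⁴ − T₀⁴) = 0.77×5.670×10⁻⁸×1.55×(16.6⁴ − 116.5⁴).
T⁴ − T₀⁴ = 75933.3 − 1.84206×10⁸ = -1.84130×10⁸ K⁴, so P_net = -12.5 W — negative, meaning a net gain of 12.5 W.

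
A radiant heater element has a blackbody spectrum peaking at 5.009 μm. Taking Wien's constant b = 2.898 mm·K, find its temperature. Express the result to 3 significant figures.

Wien's law gives T = b/λ_max = (2.898×10⁻³ m·K)/(5.009×10⁻⁶ m) = 579 K.

T ≈ 579 K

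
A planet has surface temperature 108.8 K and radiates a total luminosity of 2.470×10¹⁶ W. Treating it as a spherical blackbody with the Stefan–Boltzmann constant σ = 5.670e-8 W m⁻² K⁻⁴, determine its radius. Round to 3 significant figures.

L = 4πR²σT⁴ ⇒ R = √(L/(4πσT⁴)).
σT⁴ = 7.94509 W/m², so R = √(2.470×10¹⁶/(4π×7.94509)) = 1.57×10⁷ m.

R ≈ 1.57×10⁷ m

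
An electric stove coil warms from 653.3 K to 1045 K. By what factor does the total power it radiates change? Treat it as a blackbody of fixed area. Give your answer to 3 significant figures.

P₂/P₁ ≈ 6.55

P ∝ T⁴, so P₂/P₁ = (T₂/T₁)⁴ = (1045/653.3)⁴ = (1.59957)⁴ = 6.55.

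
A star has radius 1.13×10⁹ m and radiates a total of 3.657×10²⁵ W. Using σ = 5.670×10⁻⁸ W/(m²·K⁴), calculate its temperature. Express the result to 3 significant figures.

T ≈ 2.52×10³ K

Surface area A = 4πR² = 4π(1.13×10⁹ m)² = 1.60460×10¹⁹ m².
P = σAT⁴ ⇒ T = (P/(σA))^(1/4) = (3.657×10²⁵/(5.670×10⁻⁸×1.60460×10¹⁹))^(1/4) = 2.52×10³ K.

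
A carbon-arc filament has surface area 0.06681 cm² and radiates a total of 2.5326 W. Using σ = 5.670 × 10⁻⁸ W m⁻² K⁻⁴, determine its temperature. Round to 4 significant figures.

T ≈ 1608 K

Area A = 0.06681 cm² = 6.681×10⁻⁶ m².
P = σAT⁴ ⇒ T = (P/(σA))^(1/4) = (2.5326/(5.670×10⁻⁸×6.681×10⁻⁶))^(1/4) = 1608 K.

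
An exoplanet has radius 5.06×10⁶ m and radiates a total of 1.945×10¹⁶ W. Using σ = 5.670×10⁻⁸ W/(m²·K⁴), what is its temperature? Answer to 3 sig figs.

Surface area A = 4πR² = 4π(5.06×10⁶ m)² = 3.21744×10¹⁴ m².
P = σAT⁴ ⇒ T = (P/(σA))^(1/4) = (1.945×10¹⁶/(5.670×10⁻⁸×3.21744×10¹⁴))^(1/4) = 181 K.

T ≈ 181 K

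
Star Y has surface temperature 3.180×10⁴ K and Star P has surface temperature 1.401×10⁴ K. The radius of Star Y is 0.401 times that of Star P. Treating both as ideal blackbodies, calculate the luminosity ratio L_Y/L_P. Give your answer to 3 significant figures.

L ∝ R²T⁴, so L_Y/L_P = (R_Y/R_P)²(T_Y/T_P)⁴ = (0.401)² × (3.180×10⁴/1.401×10⁴)⁴ = 0.160801 × 26.5434 = 4.27.

L_Y/L_P ≈ 4.27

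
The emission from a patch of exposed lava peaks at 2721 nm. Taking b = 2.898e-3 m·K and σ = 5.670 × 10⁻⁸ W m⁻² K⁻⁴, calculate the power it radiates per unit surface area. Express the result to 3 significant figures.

I ≈ 7.30×10⁴ W/m²

Wien's law: T = b/λ_max = 2.898×10⁻³/2.721×10⁻⁶ = 1065.05 K.
Then I = σT⁴ = 5.670×10⁻⁸×(1065.05)⁴ = 7.30×10⁴ W/m².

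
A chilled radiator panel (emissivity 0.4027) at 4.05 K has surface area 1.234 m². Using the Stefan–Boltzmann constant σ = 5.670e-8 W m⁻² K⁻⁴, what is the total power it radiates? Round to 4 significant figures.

P ≈ 7.581×10⁻⁶ W

Area A = 1.234 m².
P = εσAT⁴ = 0.4027 × 5.670×10⁻⁸ × 1.234 × (4.05)⁴ = 7.581×10⁻⁶ W.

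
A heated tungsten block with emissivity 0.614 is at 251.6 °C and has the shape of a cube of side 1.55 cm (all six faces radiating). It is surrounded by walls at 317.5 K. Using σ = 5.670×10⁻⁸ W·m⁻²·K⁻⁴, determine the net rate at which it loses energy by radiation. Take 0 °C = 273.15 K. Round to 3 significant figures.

Net loss ≈ 3.30 W

T = 251.6 °C + 273.15 = 524.75 K.
Area A = 6s² = 6×(0.0155 m)² = 1.4415×10⁻³ m².
Net radiated power P_net = εσA(T⁴ − T₀⁴) = 0.614×5.670×10⁻⁸×1.4415×10⁻³×(524.75⁴ − 317.5⁴).
T⁴ − T₀⁴ = 7.58245×10¹⁰ − 1.01619×10¹⁰ = 6.56626×10¹⁰ K⁴, so P_net = 3.30 W.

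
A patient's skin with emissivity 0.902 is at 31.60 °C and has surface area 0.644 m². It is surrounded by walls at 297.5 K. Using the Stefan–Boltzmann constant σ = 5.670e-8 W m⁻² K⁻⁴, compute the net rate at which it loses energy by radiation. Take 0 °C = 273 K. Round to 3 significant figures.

T = 31.60 °C + 273 = 304.60 K.
Area A = 0.644 m².
Net radiated power P_net = εσA(T⁴ − T₀⁴) = 0.902×5.670×10⁻⁸×0.644×(304.60⁴ − 297.5⁴).
T⁴ − T₀⁴ = 8.60834×10⁹ − 7.83336×10⁹ = 7.74980×10⁸ K⁴, so P_net = 25.5 W.

Net loss ≈ 25.5 W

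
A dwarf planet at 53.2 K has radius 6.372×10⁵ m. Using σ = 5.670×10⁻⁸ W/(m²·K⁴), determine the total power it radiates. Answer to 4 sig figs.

Surface area A = 4πR² = 4π(6.372×10⁵ m)² = 5.10225×10¹² m².
P = σAT⁴ = 5.670×10⁻⁸ × 5.10225×10¹² × (53.2)⁴ = 2.317×10¹² W.

P ≈ 2.317×10¹² W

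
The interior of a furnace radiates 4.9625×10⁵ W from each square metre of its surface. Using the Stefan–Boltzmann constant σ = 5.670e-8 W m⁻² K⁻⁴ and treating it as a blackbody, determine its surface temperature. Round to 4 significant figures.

I = σT⁴, so T = (I/σ)^(1/4) = (4.9625×10⁵/(5.670×10⁻⁸))^(1/4) = 1720 K.

T ≈ 1720 K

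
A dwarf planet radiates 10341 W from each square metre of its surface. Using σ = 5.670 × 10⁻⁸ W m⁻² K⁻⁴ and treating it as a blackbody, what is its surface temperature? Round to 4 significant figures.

I = σT⁴, so T = (I/σ)^(1/4) = (10341/(5.670×10⁻⁸))^(1/4) = 653.5 K.

T ≈ 653.5 K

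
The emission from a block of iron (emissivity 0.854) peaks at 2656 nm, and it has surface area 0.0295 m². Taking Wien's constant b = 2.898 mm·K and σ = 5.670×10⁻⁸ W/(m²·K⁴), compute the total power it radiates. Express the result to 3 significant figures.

P ≈ 2.02×10³ W

Wien's law: T = b/λ_max = 2.898×10⁻³/2.656×10⁻⁶ = 1091.11 K.
Area A = 0.0295 m².
Then P = εσAT⁴ = 0.854×5.670×10⁻⁸×0.0295×(1091.11)⁴ = 2.02×10³ W.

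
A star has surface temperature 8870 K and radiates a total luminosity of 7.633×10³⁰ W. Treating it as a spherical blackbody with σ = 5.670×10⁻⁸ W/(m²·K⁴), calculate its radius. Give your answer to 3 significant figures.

R ≈ 4.16×10¹⁰ m

L = 4πR²σT⁴ ⇒ R = √(L/(4πσT⁴)).
σT⁴ = 3.50976×10⁸ W/m², so R = √(7.633×10³⁰/(4π×3.50976×10⁸)) = 4.16×10¹⁰ m.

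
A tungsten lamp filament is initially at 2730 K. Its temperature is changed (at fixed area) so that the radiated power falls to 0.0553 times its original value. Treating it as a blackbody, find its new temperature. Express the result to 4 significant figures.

T₂ ≈ 1324 K

P ∝ T⁴, so T₂/T₁ = (P₂/P₁)^(1/4) = (0.0553)^(1/4) = 0.484932.
T₂ = 2730 × 0.484932 = 1324 K.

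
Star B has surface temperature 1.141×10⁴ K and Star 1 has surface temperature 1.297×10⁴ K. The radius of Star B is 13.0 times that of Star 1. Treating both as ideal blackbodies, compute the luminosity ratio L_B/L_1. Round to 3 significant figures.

L_B/L_1 ≈ 101

L ∝ R²T⁴, so L_B/L_1 = (R_B/R_1)²(T_B/T_1)⁴ = (13.0)² × (1.141×10⁴/1.297×10⁴)⁴ = 169 × 0.598939 = 101.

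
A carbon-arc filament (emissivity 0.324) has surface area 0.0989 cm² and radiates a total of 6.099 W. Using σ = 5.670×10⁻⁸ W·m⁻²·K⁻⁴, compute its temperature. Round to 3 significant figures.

Area A = 0.0989 cm² = 9.89×10⁻⁶ m².
P = εσAT⁴ ⇒ T = (P/(εσA))^(1/4) = (6.099/(0.324×5.670×10⁻⁸×9.89×10⁻⁶))^(1/4) = 2.41×10³ K.

T ≈ 2.41×10³ K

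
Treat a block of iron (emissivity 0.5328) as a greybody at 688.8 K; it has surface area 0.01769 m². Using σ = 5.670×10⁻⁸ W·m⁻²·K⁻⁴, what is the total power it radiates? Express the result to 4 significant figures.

P ≈ 120.3 W

Area A = 0.01769 m².
P = εσAT⁴ = 0.5328 × 5.670×10⁻⁸ × 0.01769 × (688.8)⁴ = 120.3 W.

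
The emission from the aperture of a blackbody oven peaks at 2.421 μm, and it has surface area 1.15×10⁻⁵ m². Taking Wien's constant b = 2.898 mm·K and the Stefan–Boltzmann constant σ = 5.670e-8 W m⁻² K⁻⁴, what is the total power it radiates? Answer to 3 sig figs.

P ≈ 1.34 W

Wien's law: T = b/λ_max = 2.898×10⁻³/2.421×10⁻⁶ = 1197.03 K.
Area A = 1.15×10⁻⁵ m².
Then P = σAT⁴ = 5.670×10⁻⁸×1.15×10⁻⁵×(1197.03)⁴ = 1.34 W.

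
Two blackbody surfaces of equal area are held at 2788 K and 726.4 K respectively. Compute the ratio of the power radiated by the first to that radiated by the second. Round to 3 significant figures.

With equal areas, P₁/P₂ = (T₁/T₂)⁴ = (2788/726.4)⁴ = 217.

P₁/P₂ ≈ 217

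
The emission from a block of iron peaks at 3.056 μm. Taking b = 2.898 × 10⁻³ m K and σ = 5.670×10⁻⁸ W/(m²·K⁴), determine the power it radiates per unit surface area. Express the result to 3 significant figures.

Wien's law: T = b/λ_max = 2.898×10⁻³/3.056×10⁻⁶ = 948.298 K.
Then I = σT⁴ = 5.670×10⁻⁸×(948.298)⁴ = 4.59×10⁴ W/m².

I ≈ 4.59×10⁴ W/m²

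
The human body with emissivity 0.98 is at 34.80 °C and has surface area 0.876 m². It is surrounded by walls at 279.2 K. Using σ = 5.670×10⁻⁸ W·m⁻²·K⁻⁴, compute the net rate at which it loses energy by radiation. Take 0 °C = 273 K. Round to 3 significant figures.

Net loss ≈ 141 W

T = 34.80 °C + 273 = 307.80 K.
Area A = 0.876 m².
Net radiated power P_net = εσA(T⁴ − T₀⁴) = 0.98×5.670×10⁻⁸×0.876×(307.80⁴ − 279.2⁴).
T⁴ − T₀⁴ = 8.97583×10⁹ − 6.07661×10⁹ = 2.89922×10⁹ K⁴, so P_net = 141 W.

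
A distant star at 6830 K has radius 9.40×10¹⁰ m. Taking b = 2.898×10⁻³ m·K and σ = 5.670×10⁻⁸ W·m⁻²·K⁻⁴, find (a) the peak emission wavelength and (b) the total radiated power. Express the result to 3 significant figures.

(a) λ_max = b/T = 2.898×10⁻³/6830 = 4.243×10⁻⁷ m = 0.424 μm.
Surface area A = 4πR² = 4π(9.40×10¹⁰ m)² = 1.11036×10²³ m².
(b) P = σAT⁴ = 5.670×10⁻⁸×1.11036×10²³×(6830)⁴ = 1.37×10³¹ W.

λ_max ≈ 0.424 μm; P ≈ 1.37×10³¹ W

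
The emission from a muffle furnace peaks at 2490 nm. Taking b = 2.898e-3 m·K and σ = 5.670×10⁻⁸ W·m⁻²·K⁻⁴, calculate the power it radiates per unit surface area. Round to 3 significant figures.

I ≈ 1.04×10⁵ W/m²

Wien's law: T = b/λ_max = 2.898×10⁻³/2.490×10⁻⁶ = 1163.86 K.
Then I = σT⁴ = 5.670×10⁻⁸×(1163.86)⁴ = 1.04×10⁵ W/m².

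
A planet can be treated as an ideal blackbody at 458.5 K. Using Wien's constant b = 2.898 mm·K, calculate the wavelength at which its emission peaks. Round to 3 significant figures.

λ_max ≈ 6.32 μm

Wien's displacement law: λ_max = b/T = (2.898×10⁻³ m·K)/(458.5 K) = 6.321×10⁻⁶ m.
That is 6.32 μm, in the infrared range.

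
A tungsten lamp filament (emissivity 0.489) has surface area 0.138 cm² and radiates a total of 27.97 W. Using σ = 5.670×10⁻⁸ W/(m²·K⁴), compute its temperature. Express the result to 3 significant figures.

T ≈ 2.92×10³ K

Area A = 0.138 cm² = 1.38×10⁻⁵ m².
P = εσAT⁴ ⇒ T = (P/(εσA))^(1/4) = (27.97/(0.489×5.670×10⁻⁸×1.38×10⁻⁵))^(1/4) = 2.92×10³ K.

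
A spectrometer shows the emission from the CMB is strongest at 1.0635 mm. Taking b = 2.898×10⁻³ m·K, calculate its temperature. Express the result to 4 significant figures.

Wien's law gives T = b/λ_max = (2.898×10⁻³ m·K)/(1.0635×10⁻³ m) = 2.725 K.

T ≈ 2.725 K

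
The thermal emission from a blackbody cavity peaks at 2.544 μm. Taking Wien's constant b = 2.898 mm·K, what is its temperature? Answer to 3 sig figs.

Wien's law gives T = b/λ_max = (2.898×10⁻³ m·K)/(2.544×10⁻⁶ m) = 1.14×10³ K.

T ≈ 1.14×10³ K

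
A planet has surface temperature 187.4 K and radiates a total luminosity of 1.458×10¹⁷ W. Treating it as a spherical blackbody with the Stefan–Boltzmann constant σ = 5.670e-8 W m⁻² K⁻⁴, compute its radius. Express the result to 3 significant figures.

L = 4πR²σT⁴ ⇒ R = √(L/(4πσT⁴)).
σT⁴ = 69.9297 W/m², so R = √(1.458×10¹⁷/(4π×69.9297)) = 1.29×10⁷ m.

R ≈ 1.29×10⁷ m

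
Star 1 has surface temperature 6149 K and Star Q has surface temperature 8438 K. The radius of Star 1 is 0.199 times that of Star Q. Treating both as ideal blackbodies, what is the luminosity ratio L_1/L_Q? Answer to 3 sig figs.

L ∝ R²T⁴, so L_1/L_Q = (R_1/R_Q)²(T_1/T_Q)⁴ = (0.199)² × (6149/8438)⁴ = 0.039601 × 0.282007 = 0.0112.

L_1/L_Q ≈ 0.0112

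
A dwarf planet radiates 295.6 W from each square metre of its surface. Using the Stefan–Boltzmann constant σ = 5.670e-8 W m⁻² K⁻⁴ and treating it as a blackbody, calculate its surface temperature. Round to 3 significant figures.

I = σT⁴, so T = (I/σ)^(1/4) = (295.6/(5.670×10⁻⁸))^(1/4) = 269 K.

T ≈ 269 K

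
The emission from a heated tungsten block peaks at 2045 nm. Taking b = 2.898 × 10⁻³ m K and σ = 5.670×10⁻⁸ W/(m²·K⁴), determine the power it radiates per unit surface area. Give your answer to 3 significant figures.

I ≈ 2.29×10⁵ W/m²

Wien's law: T = b/λ_max = 2.898×10⁻³/2.045×10⁻⁶ = 1417.11 K.
Then I = σT⁴ = 5.670×10⁻⁸×(1417.11)⁴ = 2.29×10⁵ W/m².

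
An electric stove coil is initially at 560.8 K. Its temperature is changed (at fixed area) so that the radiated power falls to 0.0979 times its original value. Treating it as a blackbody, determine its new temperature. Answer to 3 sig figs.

T₂ ≈ 314 K

P ∝ T⁴, so T₂/T₁ = (P₂/P₁)^(1/4) = (0.0979)^(1/4) = 0.559365.
T₂ = 560.8 × 0.559365 = 314 K.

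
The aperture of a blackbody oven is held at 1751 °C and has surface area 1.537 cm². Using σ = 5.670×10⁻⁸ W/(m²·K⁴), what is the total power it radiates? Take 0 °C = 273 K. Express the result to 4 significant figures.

P ≈ 146.3 W

T = 1751 °C + 273 = 2024 K.
Area A = 1.537 cm² = 1.537×10⁻⁴ m².
P = σAT⁴ = 5.670×10⁻⁸ × 1.537×10⁻⁴ × (2024)⁴ = 146.3 W.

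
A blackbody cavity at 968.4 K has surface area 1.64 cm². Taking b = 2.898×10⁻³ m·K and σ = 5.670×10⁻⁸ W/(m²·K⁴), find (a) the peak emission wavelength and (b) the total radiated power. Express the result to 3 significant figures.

(a) λ_max = b/T = 2.898×10⁻³/968.4 = 2.993×10⁻⁶ m = 2.99×10³ nm.
Area A = 1.64 cm² = 1.64×10⁻⁴ m².
(b) P = σAT⁴ = 5.670×10⁻⁸×1.64×10⁻⁴×(968.4)⁴ = 8.18 W.

λ_max ≈ 2.99×10³ nm; P ≈ 8.18 W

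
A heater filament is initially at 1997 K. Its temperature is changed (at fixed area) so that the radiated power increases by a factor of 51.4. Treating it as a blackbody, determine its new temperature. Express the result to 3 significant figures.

P ∝ T⁴, so T₂/T₁ = (P₂/P₁)^(1/4) = (51.4)^(1/4) = 2.67757.
T₂ = 1997 × 2.67757 = 5.35×10³ K.

T₂ ≈ 5.35×10³ K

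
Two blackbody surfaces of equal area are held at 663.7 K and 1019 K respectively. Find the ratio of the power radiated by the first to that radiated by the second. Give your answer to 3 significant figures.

With equal areas, P₁/P₂ = (T₁/T₂)⁴ = (663.7/1019)⁴ = 0.180.

P₁/P₂ ≈ 0.180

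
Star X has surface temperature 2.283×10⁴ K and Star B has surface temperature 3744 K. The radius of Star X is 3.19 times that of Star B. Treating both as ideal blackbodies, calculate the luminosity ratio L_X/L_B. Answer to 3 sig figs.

L_X/L_B ≈ 1.41×10⁴

L ∝ R²T⁴, so L_X/L_B = (R_X/R_B)²(T_X/T_B)⁴ = (3.19)² × (2.283×10⁴/3744)⁴ = 10.1761 × 1382.55 = 1.41×10⁴.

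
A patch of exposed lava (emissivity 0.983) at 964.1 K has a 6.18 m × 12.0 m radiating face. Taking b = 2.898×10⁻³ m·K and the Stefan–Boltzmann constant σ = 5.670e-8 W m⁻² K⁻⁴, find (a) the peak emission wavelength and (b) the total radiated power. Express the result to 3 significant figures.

λ_max ≈ 3.01 μm; P ≈ 3.57×10⁶ W

(a) λ_max = b/T = 2.898×10⁻³/964.1 = 3.006×10⁻⁶ m = 3.01 μm.
Area A = 6.18 × 12.0 = 74.16 m².
(b) P = εσAT⁴ = 0.983×5.670×10⁻⁸×74.16×(964.1)⁴ = 3.57×10⁶ W.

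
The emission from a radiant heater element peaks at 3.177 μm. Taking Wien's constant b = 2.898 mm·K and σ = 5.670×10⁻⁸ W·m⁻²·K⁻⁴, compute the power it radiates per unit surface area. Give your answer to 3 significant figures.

Wien's law: T = b/λ_max = 2.898×10⁻³/3.177×10⁻⁶ = 912.181 K.
Then I = σT⁴ = 5.670×10⁻⁸×(912.181)⁴ = 3.93×10⁴ W/m².

I ≈ 3.93×10⁴ W/m²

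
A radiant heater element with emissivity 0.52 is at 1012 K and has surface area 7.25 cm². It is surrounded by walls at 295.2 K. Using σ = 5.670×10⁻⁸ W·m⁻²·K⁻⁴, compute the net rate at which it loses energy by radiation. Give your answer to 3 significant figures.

Area A = 7.25 cm² = 7.25×10⁻⁴ m².
Net radiated power P_net = εσA(T⁴ − T₀⁴) = 0.52×5.670×10⁻⁸×7.25×10⁻⁴×(1012⁴ − 295.2⁴).
T⁴ − T₀⁴ = 1.04887×10¹² − 7.59391×10⁹ = 1.04128×10¹² K⁴, so P_net = 22.3 W.

Net loss ≈ 22.3 W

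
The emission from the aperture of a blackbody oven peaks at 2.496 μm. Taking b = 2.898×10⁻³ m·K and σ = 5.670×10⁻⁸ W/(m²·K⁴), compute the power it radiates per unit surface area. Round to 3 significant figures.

Wien's law: T = b/λ_max = 2.898×10⁻³/2.496×10⁻⁶ = 1161.06 K.
Then I = σT⁴ = 5.670×10⁻⁸×(1161.06)⁴ = 1.03×10⁵ W/m².

I ≈ 1.03×10⁵ W/m²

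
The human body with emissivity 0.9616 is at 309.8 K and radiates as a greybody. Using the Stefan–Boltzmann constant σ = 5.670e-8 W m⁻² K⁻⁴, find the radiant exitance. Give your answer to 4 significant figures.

I ≈ 502.2 W/m²

Stefan–Boltzmann: I = εσT⁴ = 0.9616 × 5.670×10⁻⁸ × (309.8)⁴ = 502.2 W/m².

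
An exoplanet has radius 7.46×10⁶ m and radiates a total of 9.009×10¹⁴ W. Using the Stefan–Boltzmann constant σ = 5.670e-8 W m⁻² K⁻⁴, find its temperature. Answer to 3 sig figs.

Surface area A = 4πR² = 4π(7.46×10⁶ m)² = 6.99339×10¹⁴ m².
P = σAT⁴ ⇒ T = (P/(σA))^(1/4) = (9.009×10¹⁴/(5.670×10⁻⁸×6.99339×10¹⁴))^(1/4) = 69.0 K.

T ≈ 69.0 K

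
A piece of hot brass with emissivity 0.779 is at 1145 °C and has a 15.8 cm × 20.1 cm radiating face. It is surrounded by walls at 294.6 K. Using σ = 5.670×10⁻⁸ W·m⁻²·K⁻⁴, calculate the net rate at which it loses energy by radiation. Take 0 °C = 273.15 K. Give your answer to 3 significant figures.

T = 1145 °C + 273.15 = 1418.15 K.
Area A = 0.158 × 0.201 = 0.031758 m².
Net radiated power P_net = εσA(T⁴ − T₀⁴) = 0.779×5.670×10⁻⁸×0.031758×(1418.15⁴ − 294.6⁴).
T⁴ − T₀⁴ = 4.04472×10¹² − 7.53236×10⁹ = 4.03719×10¹² K⁴, so P_net = 5.66×10³ W.

Net loss ≈ 5.66×10³ W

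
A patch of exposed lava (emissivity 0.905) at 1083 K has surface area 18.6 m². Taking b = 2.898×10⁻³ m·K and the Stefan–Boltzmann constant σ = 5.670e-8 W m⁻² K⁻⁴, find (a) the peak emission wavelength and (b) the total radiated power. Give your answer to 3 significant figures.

(a) λ_max = b/T = 2.898×10⁻³/1083 = 2.676×10⁻⁶ m = 2.68×10³ nm.
Area A = 18.6 m².
(b) P = εσAT⁴ = 0.905×5.670×10⁻⁸×18.6×(1083)⁴ = 1.31×10⁶ W.

λ_max ≈ 2.68×10³ nm; P ≈ 1.31×10⁶ W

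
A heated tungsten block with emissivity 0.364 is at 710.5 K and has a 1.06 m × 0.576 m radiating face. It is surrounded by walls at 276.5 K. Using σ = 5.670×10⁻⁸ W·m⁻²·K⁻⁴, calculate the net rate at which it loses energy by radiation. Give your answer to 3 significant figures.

Net loss ≈ 3.14×10³ W

Area A = 1.06 × 0.576 = 0.61056 m².
Net radiated power P_net = εσA(T⁴ − T₀⁴) = 0.364×5.670×10⁻⁸×0.61056×(710.5⁴ − 276.5⁴).
T⁴ − T₀⁴ = 2.54833×10¹¹ − 5.84495×10⁹ = 2.48988×10¹¹ K⁴, so P_net = 3.14×10³ W.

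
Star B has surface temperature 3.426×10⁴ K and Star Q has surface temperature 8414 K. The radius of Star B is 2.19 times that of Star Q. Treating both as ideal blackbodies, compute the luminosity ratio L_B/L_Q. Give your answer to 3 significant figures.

L ∝ R²T⁴, so L_B/L_Q = (R_B/R_Q)²(T_B/T_Q)⁴ = (2.19)² × (3.426×10⁴/8414)⁴ = 4.7961 × 274.878 = 1.32×10³.

L_B/L_Q ≈ 1.32×10³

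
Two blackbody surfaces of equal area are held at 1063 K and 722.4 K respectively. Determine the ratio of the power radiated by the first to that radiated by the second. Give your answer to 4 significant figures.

P₁/P₂ ≈ 4.688

With equal areas, P₁/P₂ = (T₁/T₂)⁴ = (1063/722.4)⁴ = 4.688.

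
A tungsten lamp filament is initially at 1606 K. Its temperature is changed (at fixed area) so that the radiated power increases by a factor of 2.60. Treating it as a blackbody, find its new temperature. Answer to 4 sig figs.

P ∝ T⁴, so T₂/T₁ = (P₂/P₁)^(1/4) = (2.60)^(1/4) = 1.26982.
T₂ = 1606 × 1.26982 = 2039 K.

T₂ ≈ 2039 K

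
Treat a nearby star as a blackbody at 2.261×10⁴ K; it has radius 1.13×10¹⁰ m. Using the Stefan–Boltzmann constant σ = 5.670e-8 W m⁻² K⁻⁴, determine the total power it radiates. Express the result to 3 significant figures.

Surface area A = 4πR² = 4π(1.13×10¹⁰ m)² = 1.60460×10²¹ m².
P = σAT⁴ = 5.670×10⁻⁸ × 1.60460×10²¹ × (2.261×10⁴)⁴ = 2.38×10³¹ W.

P ≈ 2.38×10³¹ W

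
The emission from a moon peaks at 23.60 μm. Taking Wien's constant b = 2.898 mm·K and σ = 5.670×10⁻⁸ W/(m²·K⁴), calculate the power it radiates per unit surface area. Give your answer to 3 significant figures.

I ≈ 12.9 W/m²

Wien's law: T = b/λ_max = 2.898×10⁻³/2.360×10⁻⁵ = 122.797 K.
Then I = σT⁴ = 5.670×10⁻⁸×(122.797)⁴ = 12.9 W/m².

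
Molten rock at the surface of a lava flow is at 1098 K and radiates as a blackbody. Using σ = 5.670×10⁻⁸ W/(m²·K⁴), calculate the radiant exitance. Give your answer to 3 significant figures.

I ≈ 8.24×10⁴ W/m²

Stefan–Boltzmann: I = σT⁴ = 5.670×10⁻⁸ × (1098)⁴ = 8.24×10⁴ W/m².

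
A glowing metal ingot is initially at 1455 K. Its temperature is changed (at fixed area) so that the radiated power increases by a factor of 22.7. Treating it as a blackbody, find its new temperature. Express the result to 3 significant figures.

T₂ ≈ 3.18×10³ K

P ∝ T⁴, so T₂/T₁ = (P₂/P₁)^(1/4) = (22.7)^(1/4) = 2.18276.
T₂ = 1455 × 2.18276 = 3.18×10³ K.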